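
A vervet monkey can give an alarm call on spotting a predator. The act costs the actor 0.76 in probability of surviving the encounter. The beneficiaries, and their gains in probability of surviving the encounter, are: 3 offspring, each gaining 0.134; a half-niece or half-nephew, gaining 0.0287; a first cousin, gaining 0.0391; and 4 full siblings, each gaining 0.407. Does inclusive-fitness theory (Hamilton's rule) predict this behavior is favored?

Hamilton's rule: the trait is favored when the sum of r·B over every recipient exceeds the actor's cost C.
r to an offspring = 0.5 (one parent–offspring link: r = (1/2)^1 = 1/2).
r to a half-niece or half-nephew = 1/8 (half-aunt/uncle↔niece/nephew: one path of length 3: r = (1/2)^3 = 1/8).
r to a first cousin = 1/8 (first cousins share one grandparent pair — two paths of length 4: r = 2·(1/2)^4 = 1/8).
r to a full sibling = 0.5 (full sibs share both parents — two paths of length 2: r = 2·(1/2)^2 = 1/2).
Summing one r·B term per recipient: 3·0.5·0.134 + 1·0.125·0.0287 + 1·0.125·0.0391 + 4·0.5·0.407 = 1.023475.
1.023475 > 0.76: the indirect benefit exceeds the cost.

Yes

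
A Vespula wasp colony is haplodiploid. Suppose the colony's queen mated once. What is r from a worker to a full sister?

0.75

Haplodiploid full sisters inherit their father's entire haploid genome identically (contributing 1/2) and on average half of their mother's contribution (1/2 · 1/2 = 1/4); r = 1/2 + 1/4 = 3/4.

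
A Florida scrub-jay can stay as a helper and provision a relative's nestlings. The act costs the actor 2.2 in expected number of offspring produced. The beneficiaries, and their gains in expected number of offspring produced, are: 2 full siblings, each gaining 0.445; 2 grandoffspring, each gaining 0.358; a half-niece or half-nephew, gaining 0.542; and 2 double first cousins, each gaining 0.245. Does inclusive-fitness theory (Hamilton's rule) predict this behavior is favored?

Hamilton's rule: the trait is favored when the sum of r·B over every recipient exceeds the actor's cost C.
r to a full sibling = 0.5 (full sibs share both parents — two paths of length 2: r = 2·(1/2)^2 = 1/2).
r to a grandoffspring = 0.25 (two parent–offspring links: r = (1/2)^2 = 1/4).
r to a half-niece or half-nephew = 1/8 (half-aunt/uncle↔niece/nephew: one path of length 3: r = (1/2)^3 = 1/8).
r to a double first cousin = 0.25 (double first cousins share both grandparent pairs — four paths of length 4: r = 4·(1/2)^4 = 1/4).
Summing one r·B term per recipient: 2·0.5·0.445 + 2·0.25·0.358 + 1·0.125·0.542 + 2·0.25·0.245 = 0.81425.
0.81425 < 2.2: the indirect benefit is less than the cost.

No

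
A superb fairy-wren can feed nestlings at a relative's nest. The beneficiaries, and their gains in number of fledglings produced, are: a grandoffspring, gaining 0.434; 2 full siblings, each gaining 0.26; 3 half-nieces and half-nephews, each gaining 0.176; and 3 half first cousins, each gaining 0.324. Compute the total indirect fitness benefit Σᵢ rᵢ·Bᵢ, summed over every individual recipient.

0.49525

r to a grandoffspring = 1/4 (two parent–offspring links: r = (1/2)^2 = 1/4).
r to a full sibling = 0.5 (full sibs share both parents — two paths of length 2: r = 2·(1/2)^2 = 1/2).
r to a half-niece or half-nephew = 0.125 (half-aunt/uncle↔niece/nephew: one path of length 3: r = (1/2)^3 = 1/8).
r to a half first cousin = 1/16 (half first cousins share one grandparent — one path of length 4: r = (1/2)^4 = 1/16).
Summing one r·B term per recipient: 1·0.25·0.434 + 2·0.5·0.26 + 3·0.125·0.176 + 3·0.0625·0.324 = 0.49525.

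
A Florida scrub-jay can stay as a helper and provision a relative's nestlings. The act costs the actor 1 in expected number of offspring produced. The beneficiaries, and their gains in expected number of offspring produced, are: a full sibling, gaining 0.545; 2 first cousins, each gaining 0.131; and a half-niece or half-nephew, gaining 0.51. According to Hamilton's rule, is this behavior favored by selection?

No

Hamilton's rule: the trait is favored when the sum of r·B over every recipient exceeds the actor's cost C.
r to a full sibling = 0.5 (full sibs share both parents — two paths of length 2: r = 2·(1/2)^2 = 1/2).
r to a first cousin = 0.125 (first cousins share one grandparent pair — two paths of length 4: r = 2·(1/2)^4 = 1/8).
r to a half-niece or half-nephew = 1/8 (half-aunt/uncle↔niece/nephew: one path of length 3: r = (1/2)^3 = 1/8).
Summing one r·B term per recipient: 1·0.5·0.545 + 2·0.125·0.131 + 1·0.125·0.51 = 0.369.
0.369 < 1: the indirect benefit is less than the cost.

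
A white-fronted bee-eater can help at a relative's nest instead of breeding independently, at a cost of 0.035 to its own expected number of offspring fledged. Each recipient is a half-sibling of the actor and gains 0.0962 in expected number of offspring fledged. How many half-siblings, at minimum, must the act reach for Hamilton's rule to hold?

2

r to a half-sibling = 0.25 (half-sibs share one parent — one path of length 2: r = (1/2)^2 = 1/4).
Hamilton's rule: n·r·B > C  ⇒  n > C/(r·B) = 0.035/(0.25·0.0962) = 1.455.
The smallest integer exceeding 1.455 is 2.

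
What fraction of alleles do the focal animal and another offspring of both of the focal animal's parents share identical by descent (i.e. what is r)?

Each parent–offspring link contributes a factor of 1/2, and independent paths through distinct common ancestors add.
Full sibs share both parents — two paths of length 2: r = 2·(1/2)^2 = 1/2.

0.5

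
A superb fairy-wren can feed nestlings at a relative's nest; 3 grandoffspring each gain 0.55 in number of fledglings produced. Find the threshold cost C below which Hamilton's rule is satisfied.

r to a grandoffspring = 1/4 (two parent–offspring links: r = (1/2)^2 = 1/4).
Hamilton's rule: n·r·B > C, so the trait is favored while C < n·r·B = 3·0.25·0.55 = 0.4125.

0.4125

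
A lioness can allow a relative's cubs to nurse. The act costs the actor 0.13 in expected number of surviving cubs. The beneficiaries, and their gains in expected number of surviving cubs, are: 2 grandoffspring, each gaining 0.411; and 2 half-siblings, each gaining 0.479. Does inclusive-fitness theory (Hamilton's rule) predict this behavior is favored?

Hamilton's rule: the trait is favored when the sum of r·B over every recipient exceeds the actor's cost C.
r to a grandoffspring = 1/4 (two parent–offspring links: r = (1/2)^2 = 1/4).
r to a half-sibling = 0.25 (half-sibs share one parent — one path of length 2: r = (1/2)^2 = 1/4).
Summing one r·B term per recipient: 2·0.25·0.411 + 2·0.25·0.479 = 0.445.
0.445 > 0.13: the indirect benefit exceeds the cost.

Yes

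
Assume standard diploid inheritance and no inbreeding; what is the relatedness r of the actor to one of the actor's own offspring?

0.5

Each parent–offspring link contributes a factor of 1/2, and independent paths through distinct common ancestors add.
One parent–offspring link: r = (1/2)^1 = 1/2.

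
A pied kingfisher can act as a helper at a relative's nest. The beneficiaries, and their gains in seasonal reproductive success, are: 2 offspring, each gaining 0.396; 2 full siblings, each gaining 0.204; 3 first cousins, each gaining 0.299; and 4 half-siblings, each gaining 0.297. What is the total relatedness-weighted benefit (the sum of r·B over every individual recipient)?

1.009125

r to an offspring = 1/2 (one parent–offspring link: r = (1/2)^1 = 1/2).
r to a full sibling = 0.5 (full sibs share both parents — two paths of length 2: r = 2·(1/2)^2 = 1/2).
r to a first cousin = 0.125 (first cousins share one grandparent pair — two paths of length 4: r = 2·(1/2)^4 = 1/8).
r to a half-sibling = 1/4 (half-sibs share one parent — one path of length 2: r = (1/2)^2 = 1/4).
Summing one r·B term per recipient: 2·0.5·0.396 + 2·0.5·0.204 + 3·0.125·0.299 + 4·0.25·0.297 = 1.009125.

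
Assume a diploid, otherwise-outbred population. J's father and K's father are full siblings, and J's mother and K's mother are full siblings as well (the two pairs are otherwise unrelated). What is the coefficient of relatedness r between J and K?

0.25

Relatedness sums over independent paths through distinct common ancestors.
J and K are related in two ways: first cousins through their fathers (r = 1/8) and first cousins through their mothers (r = 1/8) — i.e. double first cousins.
r = 1/8 + 1/8 = 0.25.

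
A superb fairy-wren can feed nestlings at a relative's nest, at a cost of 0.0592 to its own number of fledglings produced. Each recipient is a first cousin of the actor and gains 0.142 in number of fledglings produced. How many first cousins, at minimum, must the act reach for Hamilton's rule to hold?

4

r to a first cousin = 1/8 (first cousins share one grandparent pair — two paths of length 4: r = 2·(1/2)^4 = 1/8).
Hamilton's rule: n·r·B > C  ⇒  n > C/(r·B) = 0.0592/(0.125·0.142) = 3.335.
The smallest integer exceeding 3.335 is 4.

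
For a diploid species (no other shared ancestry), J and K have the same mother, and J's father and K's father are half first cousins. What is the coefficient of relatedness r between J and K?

0.265625

With two independent routes of shared ancestry, r is the sum of the two contributions.
J and K are related in two ways: half-sibs through their shared mother (r = 1/4) and half second cousins through their fathers (r = 1/64).
r = 1/4 + 1/64 = 0.265625.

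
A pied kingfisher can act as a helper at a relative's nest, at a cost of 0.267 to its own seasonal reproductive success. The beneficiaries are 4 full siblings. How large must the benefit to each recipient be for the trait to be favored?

0.1335

r to a full sibling = 0.5 (full sibs share both parents — two paths of length 2: r = 2·(1/2)^2 = 1/2).
Hamilton's rule with n recipients of equal r: n·r·B > C, so B > C/(n·r) = 0.267/(4·0.5) = 0.1335.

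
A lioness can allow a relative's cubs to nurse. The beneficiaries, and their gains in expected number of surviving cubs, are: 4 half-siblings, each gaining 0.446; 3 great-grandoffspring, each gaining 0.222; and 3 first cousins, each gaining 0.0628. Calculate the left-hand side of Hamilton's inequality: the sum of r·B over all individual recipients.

r to a half-sibling = 1/4 (half-sibs share one parent — one path of length 2: r = (1/2)^2 = 1/4).
r to a great-grandoffspring = 1/8 (three parent–offspring links: r = (1/2)^3 = 1/8).
r to a first cousin = 1/8 (first cousins share one grandparent pair — two paths of length 4: r = 2·(1/2)^4 = 1/8).
Summing one r·B term per recipient: 4·0.25·0.446 + 3·0.125·0.222 + 3·0.125·0.0628 = 0.5528.

0.5528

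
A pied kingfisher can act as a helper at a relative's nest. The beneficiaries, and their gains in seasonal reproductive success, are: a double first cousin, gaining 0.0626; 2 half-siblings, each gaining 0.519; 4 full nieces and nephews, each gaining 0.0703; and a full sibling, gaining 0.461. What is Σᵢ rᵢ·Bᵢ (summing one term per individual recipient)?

0.57595

r to a double first cousin = 1/4 (double first cousins share both grandparent pairs — four paths of length 4: r = 4·(1/2)^4 = 1/4).
r to a half-sibling = 1/4 (half-sibs share one parent — one path of length 2: r = (1/2)^2 = 1/4).
r to a full niece or nephew = 1/4 (full aunt/uncle↔niece/nephew: two paths of length 3 through the shared grandparent pair: r = 2·(1/2)^3 = 1/4).
r to a full sibling = 1/2 (full sibs share both parents — two paths of length 2: r = 2·(1/2)^2 = 1/2).
Summing one r·B term per recipient: 1·0.25·0.0626 + 2·0.25·0.519 + 4·0.25·0.0703 + 1·0.5·0.461 = 0.57595.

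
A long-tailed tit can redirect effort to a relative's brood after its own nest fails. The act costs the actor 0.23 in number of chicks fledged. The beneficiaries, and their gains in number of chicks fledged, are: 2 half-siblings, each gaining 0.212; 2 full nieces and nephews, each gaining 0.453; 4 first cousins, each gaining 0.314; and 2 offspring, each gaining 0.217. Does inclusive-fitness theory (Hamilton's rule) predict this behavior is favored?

Yes

Hamilton's rule: the trait is favored when the sum of r·B over every recipient exceeds the actor's cost C.
r to a half-sibling = 0.25 (half-sibs share one parent — one path of length 2: r = (1/2)^2 = 1/4).
r to a full niece or nephew = 0.25 (full aunt/uncle↔niece/nephew: two paths of length 3 through the shared grandparent pair: r = 2·(1/2)^3 = 1/4).
r to a first cousin = 1/8 (first cousins share one grandparent pair — two paths of length 4: r = 2·(1/2)^4 = 1/8).
r to an offspring = 0.5 (one parent–offspring link: r = (1/2)^1 = 1/2).
Summing one r·B term per recipient: 2·0.25·0.212 + 2·0.25·0.453 + 4·0.125·0.314 + 2·0.5·0.217 = 0.7065.
0.7065 > 0.23: the indirect benefit exceeds the cost.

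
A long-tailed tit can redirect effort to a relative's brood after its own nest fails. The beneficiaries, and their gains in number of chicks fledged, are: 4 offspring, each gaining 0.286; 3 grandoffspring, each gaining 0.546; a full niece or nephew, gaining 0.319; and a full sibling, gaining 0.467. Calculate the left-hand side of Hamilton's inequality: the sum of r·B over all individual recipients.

1.29475

r to an offspring = 0.5 (one parent–offspring link: r = (1/2)^1 = 1/2).
r to a grandoffspring = 0.25 (two parent–offspring links: r = (1/2)^2 = 1/4).
r to a full niece or nephew = 1/4 (full aunt/uncle↔niece/nephew: two paths of length 3 through the shared grandparent pair: r = 2·(1/2)^3 = 1/4).
r to a full sibling = 0.5 (full sibs share both parents — two paths of length 2: r = 2·(1/2)^2 = 1/2).
Summing one r·B term per recipient: 4·0.5·0.286 + 3·0.25·0.546 + 1·0.25·0.319 + 1·0.5·0.467 = 1.29475.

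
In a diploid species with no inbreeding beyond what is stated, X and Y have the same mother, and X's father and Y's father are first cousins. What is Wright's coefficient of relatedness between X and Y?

0.28125

With two independent routes of shared ancestry, r is the sum of the two contributions.
X and Y are related in two ways: half-sibs through their shared mother (r = 1/4) and second cousins through their fathers (r = 1/32).
r = 1/4 + 1/32 = 9/32 = 0.28125.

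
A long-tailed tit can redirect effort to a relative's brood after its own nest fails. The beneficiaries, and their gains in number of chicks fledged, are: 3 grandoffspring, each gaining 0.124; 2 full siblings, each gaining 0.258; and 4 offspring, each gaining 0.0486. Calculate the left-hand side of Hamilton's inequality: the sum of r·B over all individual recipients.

r to a grandoffspring = 1/4 (two parent–offspring links: r = (1/2)^2 = 1/4).
r to a full sibling = 0.5 (full sibs share both parents — two paths of length 2: r = 2·(1/2)^2 = 1/2).
r to an offspring = 0.5 (one parent–offspring link: r = (1/2)^1 = 1/2).
Summing one r·B term per recipient: 3·0.25·0.124 + 2·0.5·0.258 + 4·0.5·0.0486 = 0.4482.

0.4482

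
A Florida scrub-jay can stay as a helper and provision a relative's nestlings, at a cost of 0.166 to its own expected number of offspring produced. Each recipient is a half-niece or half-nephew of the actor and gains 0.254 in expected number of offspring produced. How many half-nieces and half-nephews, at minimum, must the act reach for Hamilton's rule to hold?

r to a half-niece or half-nephew = 1/8 (half-aunt/uncle↔niece/nephew: one path of length 3: r = (1/2)^3 = 1/8).
Hamilton's rule: n·r·B > C  ⇒  n > C/(r·B) = 0.166/(0.125·0.254) = 5.228.
The smallest integer exceeding 5.228 is 6.

6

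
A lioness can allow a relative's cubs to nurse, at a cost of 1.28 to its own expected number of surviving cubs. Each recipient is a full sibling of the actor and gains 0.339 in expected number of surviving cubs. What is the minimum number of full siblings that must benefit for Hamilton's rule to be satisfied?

8

r to a full sibling = 0.5 (full sibs share both parents — two paths of length 2: r = 2·(1/2)^2 = 1/2).
Hamilton's rule: n·r·B > C  ⇒  n > C/(r·B) = 1.28/(0.5·0.339) = 7.552.
The smallest integer exceeding 7.552 is 8.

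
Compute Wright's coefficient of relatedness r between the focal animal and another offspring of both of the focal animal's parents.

0.5

Each parent–offspring link contributes a factor of 1/2, and independent paths through distinct common ancestors add.
Full sibs share both parents — two paths of length 2: r = 2·(1/2)^2 = 1/2.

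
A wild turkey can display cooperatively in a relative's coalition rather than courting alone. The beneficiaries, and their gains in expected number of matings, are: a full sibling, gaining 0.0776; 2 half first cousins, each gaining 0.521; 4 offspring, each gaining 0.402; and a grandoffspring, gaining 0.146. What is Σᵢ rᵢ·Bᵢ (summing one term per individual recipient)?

0.944425

r to a full sibling = 1/2 (full sibs share both parents — two paths of length 2: r = 2·(1/2)^2 = 1/2).
r to a half first cousin = 0.0625 (half first cousins share one grandparent — one path of length 4: r = (1/2)^4 = 1/16).
r to an offspring = 0.5 (one parent–offspring link: r = (1/2)^1 = 1/2).
r to a grandoffspring = 1/4 (two parent–offspring links: r = (1/2)^2 = 1/4).
Summing one r·B term per recipient: 1·0.5·0.0776 + 2·0.0625·0.521 + 4·0.5·0.402 + 1·0.25·0.146 = 0.944425.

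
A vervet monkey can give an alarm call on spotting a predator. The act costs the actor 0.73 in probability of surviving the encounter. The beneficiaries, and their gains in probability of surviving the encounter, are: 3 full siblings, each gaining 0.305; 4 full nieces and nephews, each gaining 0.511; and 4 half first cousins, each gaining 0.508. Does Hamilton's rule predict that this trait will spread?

Hamilton's rule: the trait is favored when the sum of r·B over every recipient exceeds the actor's cost C.
r to a full sibling = 0.5 (full sibs share both parents — two paths of length 2: r = 2·(1/2)^2 = 1/2).
r to a full niece or nephew = 0.25 (full aunt/uncle↔niece/nephew: two paths of length 3 through the shared grandparent pair: r = 2·(1/2)^3 = 1/4).
r to a half first cousin = 1/16 (half first cousins share one grandparent — one path of length 4: r = (1/2)^4 = 1/16).
Summing one r·B term per recipient: 3·0.5·0.305 + 4·0.25·0.511 + 4·0.0625·0.508 = 1.0955.
1.0955 > 0.73: the indirect benefit exceeds the cost.

Yes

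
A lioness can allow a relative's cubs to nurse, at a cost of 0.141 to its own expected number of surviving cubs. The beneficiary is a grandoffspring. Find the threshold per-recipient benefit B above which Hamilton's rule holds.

r to a grandoffspring = 1/4 (two parent–offspring links: r = (1/2)^2 = 1/4).
Hamilton's rule with n recipients of equal r: n·r·B > C, so B > C/(n·r) = 0.141/(1·0.25) = 0.564.

0.564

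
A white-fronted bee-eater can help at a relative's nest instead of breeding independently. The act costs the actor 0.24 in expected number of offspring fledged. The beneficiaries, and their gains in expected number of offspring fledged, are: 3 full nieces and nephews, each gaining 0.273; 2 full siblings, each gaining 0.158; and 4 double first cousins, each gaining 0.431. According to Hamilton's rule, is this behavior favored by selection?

Yes

Hamilton's rule: the trait is favored when the sum of r·B over every recipient exceeds the actor's cost C.
r to a full niece or nephew = 0.25 (full aunt/uncle↔niece/nephew: two paths of length 3 through the shared grandparent pair: r = 2·(1/2)^3 = 1/4).
r to a full sibling = 1/2 (full sibs share both parents — two paths of length 2: r = 2·(1/2)^2 = 1/2).
r to a double first cousin = 1/4 (double first cousins share both grandparent pairs — four paths of length 4: r = 4·(1/2)^4 = 1/4).
Summing one r·B term per recipient: 3·0.25·0.273 + 2·0.5·0.158 + 4·0.25·0.431 = 0.79375.
0.79375 > 0.24: the indirect benefit exceeds the cost.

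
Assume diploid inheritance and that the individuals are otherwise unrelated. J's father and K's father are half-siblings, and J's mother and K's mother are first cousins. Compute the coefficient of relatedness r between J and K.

Wright's path rule: contributions from independent ancestry routes add.
J and K are related in two ways: half first cousins through their fathers (r = 1/16) and second cousins through their mothers (r = 1/32).
r = 1/16 + 1/32 = 0.09375.

0.09375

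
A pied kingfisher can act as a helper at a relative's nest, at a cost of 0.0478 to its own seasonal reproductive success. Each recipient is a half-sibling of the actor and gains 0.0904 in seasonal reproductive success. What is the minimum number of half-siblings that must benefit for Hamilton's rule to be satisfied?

r to a half-sibling = 0.25 (half-sibs share one parent — one path of length 2: r = (1/2)^2 = 1/4).
Hamilton's rule: n·r·B > C  ⇒  n > C/(r·B) = 0.0478/(0.25·0.0904) = 2.115.
The smallest integer exceeding 2.115 is 3.

3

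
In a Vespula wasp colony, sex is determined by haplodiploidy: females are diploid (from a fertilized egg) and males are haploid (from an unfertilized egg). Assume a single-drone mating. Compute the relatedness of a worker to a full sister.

0.75

Haplodiploid full sisters inherit their father's entire haploid genome identically (contributing 1/2) and on average half of their mother's contribution (1/2 · 1/2 = 1/4); r = 1/2 + 1/4 = 3/4.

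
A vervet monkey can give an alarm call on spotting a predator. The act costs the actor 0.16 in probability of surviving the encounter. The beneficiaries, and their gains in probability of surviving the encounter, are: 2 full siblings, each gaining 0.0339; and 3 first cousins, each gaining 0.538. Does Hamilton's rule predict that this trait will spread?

Hamilton's rule: the trait is favored when the sum of r·B over every recipient exceeds the actor's cost C.
r to a full sibling = 1/2 (full sibs share both parents — two paths of length 2: r = 2·(1/2)^2 = 1/2).
r to a first cousin = 0.125 (first cousins share one grandparent pair — two paths of length 4: r = 2·(1/2)^4 = 1/8).
Summing one r·B term per recipient: 2·0.5·0.0339 + 3·0.125·0.538 = 0.23565.
0.23565 > 0.16: the indirect benefit exceeds the cost.

Yes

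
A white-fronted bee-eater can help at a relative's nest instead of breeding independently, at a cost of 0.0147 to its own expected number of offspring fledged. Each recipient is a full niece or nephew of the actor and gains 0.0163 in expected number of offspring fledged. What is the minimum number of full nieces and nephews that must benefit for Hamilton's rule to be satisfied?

r to a full niece or nephew = 0.25 (full aunt/uncle↔niece/nephew: two paths of length 3 through the shared grandparent pair: r = 2·(1/2)^3 = 1/4).
Hamilton's rule: n·r·B > C  ⇒  n > C/(r·B) = 0.0147/(0.25·0.0163) = 3.607.
The smallest integer exceeding 3.607 is 4.

4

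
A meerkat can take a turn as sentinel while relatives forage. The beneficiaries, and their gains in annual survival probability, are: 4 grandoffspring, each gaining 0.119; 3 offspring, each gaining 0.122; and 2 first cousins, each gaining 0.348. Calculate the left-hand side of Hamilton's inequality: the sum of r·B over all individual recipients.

r to a grandoffspring = 0.25 (two parent–offspring links: r = (1/2)^2 = 1/4).
r to an offspring = 0.5 (one parent–offspring link: r = (1/2)^1 = 1/2).
r to a first cousin = 1/8 (first cousins share one grandparent pair — two paths of length 4: r = 2·(1/2)^4 = 1/8).
Summing one r·B term per recipient: 4·0.25·0.119 + 3·0.5·0.122 + 2·0.125·0.348 = 0.389.

0.389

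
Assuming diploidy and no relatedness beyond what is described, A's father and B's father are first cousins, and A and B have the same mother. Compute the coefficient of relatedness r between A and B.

0.28125

Relatedness sums over independent paths through distinct common ancestors.
A and B are related in two ways: second cousins through their fathers (r = 1/32) and half-sibs through their shared mother (r = 1/4).
r = 1/32 + 1/4 = 9/32 = 0.28125.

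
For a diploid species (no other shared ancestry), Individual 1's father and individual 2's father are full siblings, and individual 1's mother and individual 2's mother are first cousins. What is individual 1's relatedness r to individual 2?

Independent pedigree routes through distinct common ancestors add.
Individual 1 and individual 2 are related in two ways: first cousins through their fathers (r = 1/8) and second cousins through their mothers (r = 1/32).
r = 1/8 + 1/32 = 0.15625.

0.15625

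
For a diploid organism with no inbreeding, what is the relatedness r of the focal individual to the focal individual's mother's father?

0.25

Each parent–offspring link contributes a factor of 1/2, and independent paths through distinct common ancestors add.
Two parent–offspring links: r = (1/2)^2 = 1/4.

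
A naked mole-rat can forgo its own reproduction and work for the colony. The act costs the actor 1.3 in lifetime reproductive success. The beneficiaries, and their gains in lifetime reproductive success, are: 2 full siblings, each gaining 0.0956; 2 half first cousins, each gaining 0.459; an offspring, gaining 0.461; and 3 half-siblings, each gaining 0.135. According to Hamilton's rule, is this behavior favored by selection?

Hamilton's rule: the trait is favored when the sum of r·B over every recipient exceeds the actor's cost C.
r to a full sibling = 1/2 (full sibs share both parents — two paths of length 2: r = 2·(1/2)^2 = 1/2).
r to a half first cousin = 0.0625 (half first cousins share one grandparent — one path of length 4: r = (1/2)^4 = 1/16).
r to an offspring = 1/2 (one parent–offspring link: r = (1/2)^1 = 1/2).
r to a half-sibling = 0.25 (half-sibs share one parent — one path of length 2: r = (1/2)^2 = 1/4).
Summing one r·B term per recipient: 2·0.5·0.0956 + 2·0.0625·0.459 + 1·0.5·0.461 + 3·0.25·0.135 = 0.484725.
0.484725 < 1.3: the indirect benefit is less than the cost.

No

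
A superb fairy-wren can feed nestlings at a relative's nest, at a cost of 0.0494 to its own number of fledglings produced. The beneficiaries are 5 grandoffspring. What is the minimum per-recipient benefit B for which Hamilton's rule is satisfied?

r to a grandoffspring = 1/4 (two parent–offspring links: r = (1/2)^2 = 1/4).
Hamilton's rule with n recipients of equal r: n·r·B > C, so B > C/(n·r) = 0.0494/(5·0.25) = 0.0395.

0.0395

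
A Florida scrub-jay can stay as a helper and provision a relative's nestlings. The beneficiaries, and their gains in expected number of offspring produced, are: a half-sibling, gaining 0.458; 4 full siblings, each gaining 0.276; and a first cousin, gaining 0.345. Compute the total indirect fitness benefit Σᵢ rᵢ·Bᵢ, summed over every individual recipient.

0.709625

r to a half-sibling = 0.25 (half-sibs share one parent — one path of length 2: r = (1/2)^2 = 1/4).
r to a full sibling = 0.5 (full sibs share both parents — two paths of length 2: r = 2·(1/2)^2 = 1/2).
r to a first cousin = 0.125 (first cousins share one grandparent pair — two paths of length 4: r = 2·(1/2)^4 = 1/8).
Summing one r·B term per recipient: 1·0.25·0.458 + 4·0.5·0.276 + 1·0.125·0.345 = 0.709625.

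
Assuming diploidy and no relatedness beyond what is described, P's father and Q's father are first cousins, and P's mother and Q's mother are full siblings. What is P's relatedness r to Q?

With two independent routes of shared ancestry, r is the sum of the two contributions.
P and Q are related in two ways: second cousins through their fathers (r = 1/32) and first cousins through their mothers (r = 1/8).
r = 1/32 + 1/8 = 0.15625.

0.15625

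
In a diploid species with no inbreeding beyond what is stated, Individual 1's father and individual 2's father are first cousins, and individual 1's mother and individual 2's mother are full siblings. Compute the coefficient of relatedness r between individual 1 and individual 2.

0.15625

With two independent routes of shared ancestry, r is the sum of the two contributions.
Individual 1 and individual 2 are related in two ways: second cousins through their fathers (r = 1/32) and first cousins through their mothers (r = 1/8).
r = 1/32 + 1/8 = 5/32 = 0.15625.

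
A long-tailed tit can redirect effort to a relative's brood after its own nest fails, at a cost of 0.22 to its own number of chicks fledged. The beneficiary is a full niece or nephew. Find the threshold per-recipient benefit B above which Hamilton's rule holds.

r to a full niece or nephew = 1/4 (full aunt/uncle↔niece/nephew: two paths of length 3 through the shared grandparent pair: r = 2·(1/2)^3 = 1/4).
Hamilton's rule with n recipients of equal r: n·r·B > C, so B > C/(n·r) = 0.22/(1·0.25) = 0.88.

0.88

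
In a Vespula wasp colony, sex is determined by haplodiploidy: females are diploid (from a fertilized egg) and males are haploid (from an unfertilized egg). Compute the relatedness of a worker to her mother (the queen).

0.5

One meiotic link between diploid queen and diploid daughter: r = 1/2.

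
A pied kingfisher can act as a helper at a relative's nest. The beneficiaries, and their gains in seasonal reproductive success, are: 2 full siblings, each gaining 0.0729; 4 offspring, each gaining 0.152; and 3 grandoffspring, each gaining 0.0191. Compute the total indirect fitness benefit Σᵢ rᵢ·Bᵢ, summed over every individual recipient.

0.391225

r to a full sibling = 1/2 (full sibs share both parents — two paths of length 2: r = 2·(1/2)^2 = 1/2).
r to an offspring = 0.5 (one parent–offspring link: r = (1/2)^1 = 1/2).
r to a grandoffspring = 1/4 (two parent–offspring links: r = (1/2)^2 = 1/4).
Summing one r·B term per recipient: 2·0.5·0.0729 + 4·0.5·0.152 + 3·0.25·0.0191 = 0.391225.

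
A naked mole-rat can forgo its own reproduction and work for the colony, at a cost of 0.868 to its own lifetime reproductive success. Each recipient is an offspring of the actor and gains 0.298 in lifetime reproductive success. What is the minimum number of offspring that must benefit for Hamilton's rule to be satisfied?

6

r to an offspring = 1/2 (one parent–offspring link: r = (1/2)^1 = 1/2).
Hamilton's rule: n·r·B > C  ⇒  n > C/(r·B) = 0.868/(0.5·0.298) = 5.826.
The smallest integer exceeding 5.826 is 6.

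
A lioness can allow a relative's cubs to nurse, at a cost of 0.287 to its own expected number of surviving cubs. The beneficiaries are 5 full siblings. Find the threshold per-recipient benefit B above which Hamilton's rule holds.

0.1148

r to a full sibling = 1/2 (full sibs share both parents — two paths of length 2: r = 2·(1/2)^2 = 1/2).
Hamilton's rule with n recipients of equal r: n·r·B > C, so B > C/(n·r) = 0.287/(5·0.5) = 0.1148.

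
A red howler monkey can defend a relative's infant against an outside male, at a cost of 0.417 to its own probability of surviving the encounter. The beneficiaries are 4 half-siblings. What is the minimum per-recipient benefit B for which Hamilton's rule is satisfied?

0.417

r to a half-sibling = 1/4 (half-sibs share one parent — one path of length 2: r = (1/2)^2 = 1/4).
Hamilton's rule with n recipients of equal r: n·r·B > C, so B > C/(n·r) = 0.417/(4·0.25) = 0.417.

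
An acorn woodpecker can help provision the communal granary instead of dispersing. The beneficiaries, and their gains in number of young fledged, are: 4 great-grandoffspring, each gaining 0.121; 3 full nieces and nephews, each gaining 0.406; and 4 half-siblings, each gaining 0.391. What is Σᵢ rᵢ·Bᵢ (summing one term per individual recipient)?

r to a great-grandoffspring = 1/8 (three parent–offspring links: r = (1/2)^3 = 1/8).
r to a full niece or nephew = 1/4 (full aunt/uncle↔niece/nephew: two paths of length 3 through the shared grandparent pair: r = 2·(1/2)^3 = 1/4).
r to a half-sibling = 0.25 (half-sibs share one parent — one path of length 2: r = (1/2)^2 = 1/4).
Summing one r·B term per recipient: 4·0.125·0.121 + 3·0.25·0.406 + 4·0.25·0.391 = 0.756.

0.756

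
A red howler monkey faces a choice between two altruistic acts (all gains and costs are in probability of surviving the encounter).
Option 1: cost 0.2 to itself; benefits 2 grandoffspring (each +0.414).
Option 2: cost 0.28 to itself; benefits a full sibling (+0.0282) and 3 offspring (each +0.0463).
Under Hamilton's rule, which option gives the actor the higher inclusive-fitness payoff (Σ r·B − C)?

Option 1: r to a grandoffspring = 0.25.
Option 1: Σ r·B − C = (2·0.25·0.414) − 0.2 = 0.007.
Option 2: r to a full sibling = 0.5.
Option 2: r to an offspring = 0.5.
Option 2: Σ r·B − C = (1·0.5·0.0282 + 3·0.5·0.0463) − 0.28 = -0.19645.
Option 1 has the higher net inclusive-fitness payoff.

Option 1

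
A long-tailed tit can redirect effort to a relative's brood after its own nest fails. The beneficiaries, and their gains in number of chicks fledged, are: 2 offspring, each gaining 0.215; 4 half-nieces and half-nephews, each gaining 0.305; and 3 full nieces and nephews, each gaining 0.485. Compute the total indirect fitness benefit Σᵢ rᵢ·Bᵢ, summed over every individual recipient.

r to an offspring = 0.5 (one parent–offspring link: r = (1/2)^1 = 1/2).
r to a half-niece or half-nephew = 1/8 (half-aunt/uncle↔niece/nephew: one path of length 3: r = (1/2)^3 = 1/8).
r to a full niece or nephew = 0.25 (full aunt/uncle↔niece/nephew: two paths of length 3 through the shared grandparent pair: r = 2·(1/2)^3 = 1/4).
Summing one r·B term per recipient: 2·0.5·0.215 + 4·0.125·0.305 + 3·0.25·0.485 = 0.73125.

0.73125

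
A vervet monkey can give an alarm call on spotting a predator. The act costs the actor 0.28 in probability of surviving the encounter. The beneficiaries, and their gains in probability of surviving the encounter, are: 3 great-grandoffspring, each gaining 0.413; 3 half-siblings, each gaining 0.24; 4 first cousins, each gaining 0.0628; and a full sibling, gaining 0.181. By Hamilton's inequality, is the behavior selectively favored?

Hamilton's rule: the trait is favored when the sum of r·B over every recipient exceeds the actor's cost C.
r to a great-grandoffspring = 1/8 (three parent–offspring links: r = (1/2)^3 = 1/8).
r to a half-sibling = 0.25 (half-sibs share one parent — one path of length 2: r = (1/2)^2 = 1/4).
r to a first cousin = 1/8 (first cousins share one grandparent pair — two paths of length 4: r = 2·(1/2)^4 = 1/8).
r to a full sibling = 1/2 (full sibs share both parents — two paths of length 2: r = 2·(1/2)^2 = 1/2).
Summing one r·B term per recipient: 3·0.125·0.413 + 3·0.25·0.24 + 4·0.125·0.0628 + 1·0.5·0.181 = 0.456775.
0.456775 > 0.28: the indirect benefit exceeds the cost.

Yes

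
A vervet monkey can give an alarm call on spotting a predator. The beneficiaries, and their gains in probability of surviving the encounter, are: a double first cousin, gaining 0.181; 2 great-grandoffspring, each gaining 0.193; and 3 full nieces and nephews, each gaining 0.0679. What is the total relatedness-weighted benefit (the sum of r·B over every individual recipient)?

0.144425

r to a double first cousin = 1/4 (double first cousins share both grandparent pairs — four paths of length 4: r = 4·(1/2)^4 = 1/4).
r to a great-grandoffspring = 1/8 (three parent–offspring links: r = (1/2)^3 = 1/8).
r to a full niece or nephew = 0.25 (full aunt/uncle↔niece/nephew: two paths of length 3 through the shared grandparent pair: r = 2·(1/2)^3 = 1/4).
Summing one r·B term per recipient: 1·0.25·0.181 + 2·0.125·0.193 + 3·0.25·0.0679 = 0.144425.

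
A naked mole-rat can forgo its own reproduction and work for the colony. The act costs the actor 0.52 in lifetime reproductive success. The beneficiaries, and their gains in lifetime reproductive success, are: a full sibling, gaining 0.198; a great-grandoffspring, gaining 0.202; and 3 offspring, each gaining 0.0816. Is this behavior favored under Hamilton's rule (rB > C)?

No

Hamilton's rule: the trait is favored when the sum of r·B over every recipient exceeds the actor's cost C.
r to a full sibling = 0.5 (full sibs share both parents — two paths of length 2: r = 2·(1/2)^2 = 1/2).
r to a great-grandoffspring = 0.125 (three parent–offspring links: r = (1/2)^3 = 1/8).
r to an offspring = 1/2 (one parent–offspring link: r = (1/2)^1 = 1/2).
Summing one r·B term per recipient: 1·0.5·0.198 + 1·0.125·0.202 + 3·0.5·0.0816 = 0.24665.
0.24665 < 0.52: the indirect benefit is less than the cost.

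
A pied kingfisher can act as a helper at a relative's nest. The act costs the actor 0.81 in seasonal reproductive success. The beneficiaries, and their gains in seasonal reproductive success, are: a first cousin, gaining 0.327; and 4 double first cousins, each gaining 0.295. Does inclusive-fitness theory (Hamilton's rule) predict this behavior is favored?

No

Hamilton's rule: the trait is favored when the sum of r·B over every recipient exceeds the actor's cost C.
r to a first cousin = 0.125 (first cousins share one grandparent pair — two paths of length 4: r = 2·(1/2)^4 = 1/8).
r to a double first cousin = 1/4 (double first cousins share both grandparent pairs — four paths of length 4: r = 4·(1/2)^4 = 1/4).
Summing one r·B term per recipient: 1·0.125·0.327 + 4·0.25·0.295 = 0.335875.
0.335875 < 0.81: the indirect benefit is less than the cost.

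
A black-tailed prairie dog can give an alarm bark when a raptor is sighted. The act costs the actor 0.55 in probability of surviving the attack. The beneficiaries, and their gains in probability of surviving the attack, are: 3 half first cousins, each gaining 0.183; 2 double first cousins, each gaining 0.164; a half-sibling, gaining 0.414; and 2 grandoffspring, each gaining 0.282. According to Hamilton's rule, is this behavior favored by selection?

No

Hamilton's rule: the trait is favored when the sum of r·B over every recipient exceeds the actor's cost C.
r to a half first cousin = 1/16 (half first cousins share one grandparent — one path of length 4: r = (1/2)^4 = 1/16).
r to a double first cousin = 0.25 (double first cousins share both grandparent pairs — four paths of length 4: r = 4·(1/2)^4 = 1/4).
r to a half-sibling = 0.25 (half-sibs share one parent — one path of length 2: r = (1/2)^2 = 1/4).
r to a grandoffspring = 1/4 (two parent–offspring links: r = (1/2)^2 = 1/4).
Summing one r·B term per recipient: 3·0.0625·0.183 + 2·0.25·0.164 + 1·0.25·0.414 + 2·0.25·0.282 = 0.3608125.
0.3608125 < 0.55: the indirect benefit is less than the cost.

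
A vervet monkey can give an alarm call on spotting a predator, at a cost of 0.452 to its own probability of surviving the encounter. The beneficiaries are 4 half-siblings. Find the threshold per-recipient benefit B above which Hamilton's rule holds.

r to a half-sibling = 0.25 (half-sibs share one parent — one path of length 2: r = (1/2)^2 = 1/4).
Hamilton's rule with n recipients of equal r: n·r·B > C, so B > C/(n·r) = 0.452/(4·0.25) = 0.452.

0.452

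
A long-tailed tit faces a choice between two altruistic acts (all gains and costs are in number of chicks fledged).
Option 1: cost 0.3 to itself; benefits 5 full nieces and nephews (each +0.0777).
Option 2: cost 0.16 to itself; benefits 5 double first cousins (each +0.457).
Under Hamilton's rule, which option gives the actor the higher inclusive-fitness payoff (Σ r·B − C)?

Option 1: r to a full niece or nephew = 0.25.
Option 1: Σ r·B − C = (5·0.25·0.0777) − 0.3 = -0.202875.
Option 2: r to a double first cousin = 0.25.
Option 2: Σ r·B − C = (5·0.25·0.457) − 0.16 = 0.41125.
Option 2 has the higher net inclusive-fitness payoff.

Option 2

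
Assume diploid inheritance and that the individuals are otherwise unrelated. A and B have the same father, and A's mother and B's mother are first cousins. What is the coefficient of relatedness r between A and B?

0.28125

With two independent routes of shared ancestry, r is the sum of the two contributions.
A and B are related in two ways: half-sibs through their shared father (r = 1/4) and second cousins through their mothers (r = 1/32).
r = 1/4 + 1/32 = 0.28125.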